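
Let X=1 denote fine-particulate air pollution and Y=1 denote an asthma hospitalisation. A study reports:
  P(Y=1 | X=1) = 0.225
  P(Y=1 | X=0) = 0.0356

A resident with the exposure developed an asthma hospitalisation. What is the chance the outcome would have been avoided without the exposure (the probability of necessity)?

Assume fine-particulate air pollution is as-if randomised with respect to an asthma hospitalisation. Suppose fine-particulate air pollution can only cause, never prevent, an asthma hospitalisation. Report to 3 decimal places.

PN ≈ 0.842

Let p₁ = 0.225, p₀ = 0.0356.
Under exogeneity and monotonicity, PN = (p₁ − p₀) / p₁.
PN = (0.225 − 0.0356) / 0.225 = 0.1894 / 0.225 ≈ 0.8418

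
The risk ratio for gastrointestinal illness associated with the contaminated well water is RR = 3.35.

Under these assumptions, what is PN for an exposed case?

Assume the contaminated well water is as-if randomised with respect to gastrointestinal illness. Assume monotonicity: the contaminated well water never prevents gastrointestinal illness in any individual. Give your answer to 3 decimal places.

PN ≈ 0.701

Under exogeneity and monotonicity, PN = (RR − 1) / RR = 1 − 1/RR.
PN = (3.35 − 1) / 3.35 = 2.35 / 3.35 ≈ 0.7015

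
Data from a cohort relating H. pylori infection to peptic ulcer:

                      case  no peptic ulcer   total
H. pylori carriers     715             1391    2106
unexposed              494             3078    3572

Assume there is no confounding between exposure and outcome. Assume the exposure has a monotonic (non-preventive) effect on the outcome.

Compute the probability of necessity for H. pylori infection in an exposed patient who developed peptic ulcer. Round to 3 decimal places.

PN ≈ 0.593

p₁ = P(outcome | exposed) = 715/2106 = 0.33951
p₀ = P(outcome | unexposed) = 494/3572 = 0.1383
Under exogeneity and monotonicity, PN = (p₁ − p₀)/p₁.
PN = (0.33951 − 0.1383) / 0.33951 ≈ 0.5926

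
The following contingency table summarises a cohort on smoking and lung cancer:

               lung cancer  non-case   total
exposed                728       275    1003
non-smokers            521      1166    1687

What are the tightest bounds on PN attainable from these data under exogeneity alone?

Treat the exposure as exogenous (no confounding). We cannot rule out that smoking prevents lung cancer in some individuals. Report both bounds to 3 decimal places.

0.575 ≤ PN ≤ 0.952

p₁ = P(outcome | exposed) = 728/1003 = 0.72582
p₀ = P(outcome | unexposed) = 521/1687 = 0.30883
Under exogeneity alone the bounds on PN are max{0,(p₁−p₀)/p₁} ≤ PN ≤ min{1,(1−p₀)/p₁}.
  lower = (p₁ − p₀)/p₁ = 0.41699 / 0.72582 ≈ 0.5745
  upper = min{1, (1 − p₀)/p₁} = 0.69117 / 0.72582 ≈ 0.9523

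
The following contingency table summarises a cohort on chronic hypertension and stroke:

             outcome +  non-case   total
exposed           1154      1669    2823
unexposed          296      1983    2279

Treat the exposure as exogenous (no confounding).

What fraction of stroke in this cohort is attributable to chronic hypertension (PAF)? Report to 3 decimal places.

p₁ = P(outcome | exposed) = 1154/2823 = 0.40878
p₀ = P(outcome | unexposed) = 296/2279 = 0.12988
Exposure prevalence π = 2823/5102 = 0.55331; overall risk P(Y=1) = 0.2842.
Under exogeneity, PAF = [P(Y=1) − p₀]/P(Y=1).
PAF = (0.2842 − 0.12988) / 0.2842 ≈ 0.5430

PAF ≈ 0.543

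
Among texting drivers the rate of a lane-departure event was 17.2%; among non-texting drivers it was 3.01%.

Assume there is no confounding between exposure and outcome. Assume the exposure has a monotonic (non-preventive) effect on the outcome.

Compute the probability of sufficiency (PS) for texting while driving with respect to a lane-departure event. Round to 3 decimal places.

PS ≈ 0.146

p₁ = 0.172, p₀ = 0.0301.
Under exogeneity and monotonicity, PS = (p₁ − p₀) / (1 − p₀).
PS = (0.172 − 0.0301) / (1 − 0.0301) = 0.1419 / 0.9699 ≈ 0.1463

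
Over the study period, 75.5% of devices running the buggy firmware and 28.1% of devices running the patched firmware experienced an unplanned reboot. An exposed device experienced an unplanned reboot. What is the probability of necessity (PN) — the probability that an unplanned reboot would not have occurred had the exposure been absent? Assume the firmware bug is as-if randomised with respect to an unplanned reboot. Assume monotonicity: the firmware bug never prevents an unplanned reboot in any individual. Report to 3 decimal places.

p₁ = 0.755, p₀ = 0.281.
Under exogeneity and monotonicity, PN = (p₁ − p₀) / p₁.
PN = (0.755 − 0.281) / 0.755 = 0.474 / 0.755 ≈ 0.6278

PN ≈ 0.628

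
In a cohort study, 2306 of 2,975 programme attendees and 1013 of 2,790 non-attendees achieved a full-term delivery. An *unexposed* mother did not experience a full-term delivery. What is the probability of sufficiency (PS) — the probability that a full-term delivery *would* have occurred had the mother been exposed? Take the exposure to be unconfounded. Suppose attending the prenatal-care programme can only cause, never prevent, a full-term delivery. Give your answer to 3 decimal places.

PS ≈ 0.647

p₁ = P(outcome | exposed) = 2306/2975 = 0.77513
p₀ = P(outcome | unexposed) = 1013/2790 = 0.36308
Under exogeneity and monotonicity, PS = (p₁ − p₀) / (1 − p₀).
PS = (0.77513 − 0.36308) / (1 − 0.36308) = 0.41204 / 0.63692 ≈ 0.6469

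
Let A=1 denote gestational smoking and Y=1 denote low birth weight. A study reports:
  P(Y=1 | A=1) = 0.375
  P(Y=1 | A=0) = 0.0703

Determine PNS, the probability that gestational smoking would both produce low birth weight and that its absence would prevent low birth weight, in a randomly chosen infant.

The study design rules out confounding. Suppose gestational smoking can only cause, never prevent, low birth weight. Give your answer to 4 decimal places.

PNS ≈ 0.3047

Let p₁ = 0.375, p₀ = 0.0703.
Under exogeneity and monotonicity, PNS = p₁ − p₀.
PNS = 0.375 − 0.0703 = 0.3047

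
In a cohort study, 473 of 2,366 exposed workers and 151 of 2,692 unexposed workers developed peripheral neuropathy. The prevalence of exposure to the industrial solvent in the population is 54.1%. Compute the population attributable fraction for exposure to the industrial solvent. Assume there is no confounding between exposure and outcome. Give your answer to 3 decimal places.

p₁ = P(outcome | exposed) = 473/2366 = 0.19992
p₀ = P(outcome | unexposed) = 151/2692 = 0.056092
Overall risk P(Y=1) = π·p₁ + (1−π)·p₀ = 0.541×0.19992 + 0.459×0.056092 = 0.1339.
Under exogeneity, PAF = [P(Y=1) − p₀] / P(Y=1).
PAF = (0.1339 − 0.056092) / 0.1339 ≈ 0.5811

PAF ≈ 0.581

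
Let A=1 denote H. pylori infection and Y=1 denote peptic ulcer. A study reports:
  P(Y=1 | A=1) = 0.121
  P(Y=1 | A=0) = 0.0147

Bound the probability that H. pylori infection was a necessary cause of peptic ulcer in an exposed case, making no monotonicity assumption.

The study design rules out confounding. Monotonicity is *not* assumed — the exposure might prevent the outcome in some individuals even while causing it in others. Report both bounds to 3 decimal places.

Let p₁ = 0.121, p₀ = 0.0147.
Under exogeneity alone the bounds on PN are max{0,(p₁−p₀)/p₁} ≤ PN ≤ min{1,(1−p₀)/p₁}.
  lower = (p₁ − p₀)/p₁ = 0.1063 / 0.121 ≈ 0.8785
  upper = min{1, (1 − p₀)/p₁} = 0.9853 / 0.121 ≈ 8.1430 → capped at 1

0.879 ≤ PN ≤ 1.000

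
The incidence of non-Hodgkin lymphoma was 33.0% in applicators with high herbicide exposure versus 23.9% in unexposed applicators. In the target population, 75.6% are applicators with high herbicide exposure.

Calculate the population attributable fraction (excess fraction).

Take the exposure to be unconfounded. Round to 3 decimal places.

PAF ≈ 0.224

p₁ = 0.33, p₀ = 0.239.
Overall risk P(Y=1) = π·p₁ + (1−π)·p₀ = 0.756×0.33 + 0.244×0.239 = 0.3078.
Under exogeneity, PAF = [P(Y=1) − p₀] / P(Y=1).
PAF = (0.3078 − 0.239) / 0.3078 ≈ 0.2235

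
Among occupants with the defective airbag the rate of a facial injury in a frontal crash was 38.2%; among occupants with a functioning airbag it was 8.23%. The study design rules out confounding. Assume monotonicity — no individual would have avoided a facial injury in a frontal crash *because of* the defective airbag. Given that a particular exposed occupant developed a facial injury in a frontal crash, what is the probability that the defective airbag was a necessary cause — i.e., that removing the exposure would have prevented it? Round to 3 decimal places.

p₁ = 0.382, p₀ = 0.0823.
Under exogeneity and monotonicity, PN = (p₁ − p₀) / p₁.
PN = (0.382 − 0.0823) / 0.382 = 0.2997 / 0.382 ≈ 0.7846

PN ≈ 0.785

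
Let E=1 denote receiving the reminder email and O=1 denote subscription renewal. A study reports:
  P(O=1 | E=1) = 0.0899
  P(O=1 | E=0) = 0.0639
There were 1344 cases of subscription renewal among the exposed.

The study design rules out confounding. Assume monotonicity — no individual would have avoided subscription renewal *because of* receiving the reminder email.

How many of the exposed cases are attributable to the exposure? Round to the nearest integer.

about 389 cases

Let p₁ = 0.0899, p₀ = 0.0639.
PN = (p₁ − p₀)/p₁ = (0.0899 − 0.0639) / 0.0899 ≈ 0.28921.
Attributable cases ≈ PN × (exposed cases) = 0.28921 × 1344 ≈ 388.70.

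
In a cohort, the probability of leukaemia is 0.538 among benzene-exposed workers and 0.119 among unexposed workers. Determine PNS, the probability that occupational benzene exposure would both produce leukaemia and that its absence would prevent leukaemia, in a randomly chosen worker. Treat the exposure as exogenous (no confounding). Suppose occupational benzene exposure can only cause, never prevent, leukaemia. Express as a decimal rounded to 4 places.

Let p₁ = 0.538, p₀ = 0.119.
Under exogeneity and monotonicity, PNS = p₁ − p₀.
PNS = 0.538 − 0.119 = 0.419

PNS ≈ 0.4190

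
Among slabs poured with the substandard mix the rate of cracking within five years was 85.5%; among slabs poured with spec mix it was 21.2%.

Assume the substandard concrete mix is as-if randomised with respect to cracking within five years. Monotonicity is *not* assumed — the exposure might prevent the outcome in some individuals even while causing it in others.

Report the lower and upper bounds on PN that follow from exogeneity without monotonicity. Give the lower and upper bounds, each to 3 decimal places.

p₁ = 0.855, p₀ = 0.212.
Under exogeneity alone the bounds on PN are max{0,(p₁−p₀)/p₁} ≤ PN ≤ min{1,(1−p₀)/p₁}.
  lower = (p₁ − p₀)/p₁ = 0.643 / 0.855 ≈ 0.7520
  upper = min{1, (1 − p₀)/p₁} = 0.788 / 0.855 ≈ 0.9216

0.752 ≤ PN ≤ 0.922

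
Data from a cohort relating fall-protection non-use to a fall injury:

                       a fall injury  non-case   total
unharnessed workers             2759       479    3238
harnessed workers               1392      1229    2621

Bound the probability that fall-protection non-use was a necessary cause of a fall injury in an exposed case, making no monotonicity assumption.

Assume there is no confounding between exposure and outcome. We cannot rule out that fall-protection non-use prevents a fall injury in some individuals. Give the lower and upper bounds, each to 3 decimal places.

0.377 ≤ PN ≤ 0.550

p₁ = P(outcome | exposed) = 2759/3238 = 0.85207
p₀ = P(outcome | unexposed) = 1392/2621 = 0.5311
Under exogeneity alone the bounds on PN are max{0,(p₁−p₀)/p₁} ≤ PN ≤ min{1,(1−p₀)/p₁}.
  lower = (p₁ − p₀)/p₁ = 0.32097 / 0.85207 ≈ 0.3767
  upper = min{1, (1 − p₀)/p₁} = 0.4689 / 0.85207 ≈ 0.5503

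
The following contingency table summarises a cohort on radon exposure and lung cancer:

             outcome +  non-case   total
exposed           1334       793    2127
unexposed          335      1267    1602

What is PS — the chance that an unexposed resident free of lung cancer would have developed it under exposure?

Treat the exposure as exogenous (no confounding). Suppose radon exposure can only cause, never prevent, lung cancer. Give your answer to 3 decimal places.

PS ≈ 0.529

p₁ = P(outcome | exposed) = 1334/2127 = 0.62717
p₀ = P(outcome | unexposed) = 335/1602 = 0.20911
Under exogeneity and monotonicity, PS = (p₁ − p₀) / (1 − p₀).
PS = (0.62717 − 0.20911) / (1 − 0.20911) = 0.41806 / 0.79089 ≈ 0.5286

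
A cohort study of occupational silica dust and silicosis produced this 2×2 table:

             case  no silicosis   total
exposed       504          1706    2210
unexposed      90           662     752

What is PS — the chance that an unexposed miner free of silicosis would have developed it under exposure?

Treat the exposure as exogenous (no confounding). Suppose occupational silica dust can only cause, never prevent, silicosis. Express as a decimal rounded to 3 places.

p₁ = P(outcome | exposed) = 504/2210 = 0.22805
p₀ = P(outcome | unexposed) = 90/752 = 0.11968
Under exogeneity and monotonicity, PS = (p₁ − p₀) / (1 − p₀).
PS = (0.22805 − 0.11968) / (1 − 0.11968) = 0.10837 / 0.88032 ≈ 0.1231

PS ≈ 0.123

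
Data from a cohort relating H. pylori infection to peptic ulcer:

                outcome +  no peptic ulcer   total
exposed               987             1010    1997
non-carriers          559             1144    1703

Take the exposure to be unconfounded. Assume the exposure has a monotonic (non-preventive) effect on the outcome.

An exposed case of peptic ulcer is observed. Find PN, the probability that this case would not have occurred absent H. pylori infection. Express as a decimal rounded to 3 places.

PN ≈ 0.336

p₁ = P(outcome | exposed) = 987/1997 = 0.49424
p₀ = P(outcome | unexposed) = 559/1703 = 0.32824
Under exogeneity and monotonicity, PN = (p₁ − p₀)/p₁.
PN = (0.49424 − 0.32824) / 0.49424 ≈ 0.3359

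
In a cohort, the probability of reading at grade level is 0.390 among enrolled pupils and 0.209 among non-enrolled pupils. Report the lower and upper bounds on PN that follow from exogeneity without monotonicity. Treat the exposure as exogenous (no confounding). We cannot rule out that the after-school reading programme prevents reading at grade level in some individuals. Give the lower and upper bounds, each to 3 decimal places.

0.464 ≤ PN ≤ 1.000

Let p₁ = 0.39, p₀ = 0.209.
Under exogeneity alone the bounds on PN are max{0,(p₁−p₀)/p₁} ≤ PN ≤ min{1,(1−p₀)/p₁}.
  lower = (p₁ − p₀)/p₁ = 0.181 / 0.39 ≈ 0.4641
  upper = min{1, (1 − p₀)/p₁} = 0.791 / 0.39 ≈ 2.0282 → capped at 1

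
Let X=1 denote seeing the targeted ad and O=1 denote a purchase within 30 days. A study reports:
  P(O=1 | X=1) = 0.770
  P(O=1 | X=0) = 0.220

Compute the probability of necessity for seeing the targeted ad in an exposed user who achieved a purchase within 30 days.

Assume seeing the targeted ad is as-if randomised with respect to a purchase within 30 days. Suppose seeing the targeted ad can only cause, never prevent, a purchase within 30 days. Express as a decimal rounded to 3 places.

PN ≈ 0.714

Let p₁ = 0.77, p₀ = 0.22.
Under exogeneity and monotonicity, PN = (p₁ − p₀) / p₁.
PN = (0.77 − 0.22) / 0.77 = 0.55 / 0.77 ≈ 0.7143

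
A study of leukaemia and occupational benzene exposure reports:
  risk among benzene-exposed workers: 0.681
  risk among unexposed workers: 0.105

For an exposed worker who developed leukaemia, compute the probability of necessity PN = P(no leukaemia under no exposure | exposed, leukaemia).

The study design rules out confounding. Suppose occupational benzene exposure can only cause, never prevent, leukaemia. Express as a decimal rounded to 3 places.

PN ≈ 0.846

Let p₁ = 0.681, p₀ = 0.105.
Under exogeneity and monotonicity, PN = (p₁ − p₀) / p₁.
PN = (0.681 − 0.105) / 0.681 = 0.576 / 0.681 ≈ 0.8458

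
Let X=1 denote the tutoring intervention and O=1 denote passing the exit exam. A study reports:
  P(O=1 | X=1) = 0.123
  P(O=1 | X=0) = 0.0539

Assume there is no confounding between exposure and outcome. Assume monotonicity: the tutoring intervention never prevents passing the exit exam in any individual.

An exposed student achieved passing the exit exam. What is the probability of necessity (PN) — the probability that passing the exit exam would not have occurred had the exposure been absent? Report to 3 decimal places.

PN ≈ 0.562

Let p₁ = 0.123, p₀ = 0.0539.
Under exogeneity and monotonicity, PN = (p₁ − p₀) / p₁.
PN = (0.123 − 0.0539) / 0.123 = 0.0691 / 0.123 ≈ 0.5618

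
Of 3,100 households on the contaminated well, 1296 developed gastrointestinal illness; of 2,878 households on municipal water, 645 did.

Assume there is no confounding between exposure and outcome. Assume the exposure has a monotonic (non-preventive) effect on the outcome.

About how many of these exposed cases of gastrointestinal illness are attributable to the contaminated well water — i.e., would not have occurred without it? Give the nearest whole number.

p₁ = P(outcome | exposed) = 1296/3100 = 0.41806
p₀ = P(outcome | unexposed) = 645/2878 = 0.22411
PN = (p₁ − p₀)/p₁ = (0.41806 − 0.22411) / 0.41806 ≈ 0.46392.
Attributable cases ≈ PN × (exposed cases) = 0.46392 × 1296 ≈ 601.25.

about 601 cases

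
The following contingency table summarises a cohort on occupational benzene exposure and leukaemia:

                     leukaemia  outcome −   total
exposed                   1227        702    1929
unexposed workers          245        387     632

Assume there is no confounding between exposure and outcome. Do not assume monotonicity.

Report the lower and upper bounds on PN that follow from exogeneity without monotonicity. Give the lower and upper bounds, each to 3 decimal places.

p₁ = P(outcome | exposed) = 1227/1929 = 0.63608
p₀ = P(outcome | unexposed) = 245/632 = 0.38766
Under exogeneity alone the bounds on PN are max{0,(p₁−p₀)/p₁} ≤ PN ≤ min{1,(1−p₀)/p₁}.
  lower = (p₁ − p₀)/p₁ = 0.24842 / 0.63608 ≈ 0.3906
  upper = min{1, (1 − p₀)/p₁} = 0.61234 / 0.63608 ≈ 0.9627

0.391 ≤ PN ≤ 0.963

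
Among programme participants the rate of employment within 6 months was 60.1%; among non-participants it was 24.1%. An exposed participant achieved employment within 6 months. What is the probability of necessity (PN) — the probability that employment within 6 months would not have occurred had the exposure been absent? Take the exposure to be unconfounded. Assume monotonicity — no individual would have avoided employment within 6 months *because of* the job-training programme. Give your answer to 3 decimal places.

PN ≈ 0.599

p₁ = 0.601, p₀ = 0.241.
Under exogeneity and monotonicity, PN = (p₁ − p₀) / p₁.
PN = (0.601 − 0.241) / 0.601 = 0.36 / 0.601 ≈ 0.5990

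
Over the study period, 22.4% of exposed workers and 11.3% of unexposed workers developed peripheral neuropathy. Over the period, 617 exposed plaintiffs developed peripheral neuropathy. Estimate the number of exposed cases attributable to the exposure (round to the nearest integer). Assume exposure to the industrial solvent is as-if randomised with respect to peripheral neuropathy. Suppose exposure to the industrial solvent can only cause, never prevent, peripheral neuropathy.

about 306 cases

p₁ = 0.224, p₀ = 0.113.
PN = (p₁ − p₀)/p₁ = (0.224 − 0.113) / 0.224 ≈ 0.49554.
Attributable cases ≈ PN × (exposed cases) = 0.49554 × 617 ≈ 305.75.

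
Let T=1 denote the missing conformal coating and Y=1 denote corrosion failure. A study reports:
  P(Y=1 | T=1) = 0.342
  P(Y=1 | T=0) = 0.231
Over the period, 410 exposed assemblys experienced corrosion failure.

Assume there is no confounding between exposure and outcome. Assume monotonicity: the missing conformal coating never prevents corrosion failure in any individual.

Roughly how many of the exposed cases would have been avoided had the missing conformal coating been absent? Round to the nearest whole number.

Let p₁ = 0.342, p₀ = 0.231.
PN = (p₁ − p₀)/p₁ = (0.342 − 0.231) / 0.342 ≈ 0.32456.
Attributable cases ≈ PN × (exposed cases) = 0.32456 × 410 ≈ 133.07.

about 133 cases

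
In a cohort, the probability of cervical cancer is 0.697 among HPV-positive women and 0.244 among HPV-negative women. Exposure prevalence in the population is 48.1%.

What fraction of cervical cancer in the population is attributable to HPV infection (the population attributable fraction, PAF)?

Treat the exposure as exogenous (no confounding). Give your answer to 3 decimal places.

PAF ≈ 0.472

Let p₁ = 0.697, p₀ = 0.244.
Overall risk P(Y=1) = π·p₁ + (1−π)·p₀ = 0.481×0.697 + 0.519×0.244 = 0.46189.
Under exogeneity, PAF = [P(Y=1) − p₀] / P(Y=1).
PAF = (0.46189 − 0.244) / 0.46189 ≈ 0.4717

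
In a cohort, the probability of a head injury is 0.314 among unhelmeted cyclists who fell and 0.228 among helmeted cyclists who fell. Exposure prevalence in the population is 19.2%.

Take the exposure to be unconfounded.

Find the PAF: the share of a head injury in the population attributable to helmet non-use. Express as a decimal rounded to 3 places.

Let p₁ = 0.314, p₀ = 0.228.
Overall risk P(Y=1) = π·p₁ + (1−π)·p₀ = 0.192×0.314 + 0.808×0.228 = 0.24451.
Under exogeneity, PAF = [P(Y=1) − p₀] / P(Y=1).
PAF = (0.24451 − 0.228) / 0.24451 ≈ 0.0675

PAF ≈ 0.068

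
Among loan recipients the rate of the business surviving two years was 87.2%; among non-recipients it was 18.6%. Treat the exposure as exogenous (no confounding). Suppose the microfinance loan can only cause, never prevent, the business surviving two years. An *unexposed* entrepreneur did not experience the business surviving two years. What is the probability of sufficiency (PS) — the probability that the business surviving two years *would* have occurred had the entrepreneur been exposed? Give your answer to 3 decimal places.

p₁ = 0.872, p₀ = 0.186.
Under exogeneity and monotonicity, PS = (p₁ − p₀) / (1 − p₀).
PS = (0.872 − 0.186) / (1 − 0.186) = 0.686 / 0.814 ≈ 0.8428

PS ≈ 0.843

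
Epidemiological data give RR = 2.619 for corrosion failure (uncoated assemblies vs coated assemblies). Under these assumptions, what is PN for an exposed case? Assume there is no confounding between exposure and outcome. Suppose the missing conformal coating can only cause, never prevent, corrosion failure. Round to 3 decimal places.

Under exogeneity and monotonicity, PN = (RR − 1) / RR = 1 − 1/RR.
PN = (2.619 − 1) / 2.619 = 1.619 / 2.619 ≈ 0.6182

PN ≈ 0.618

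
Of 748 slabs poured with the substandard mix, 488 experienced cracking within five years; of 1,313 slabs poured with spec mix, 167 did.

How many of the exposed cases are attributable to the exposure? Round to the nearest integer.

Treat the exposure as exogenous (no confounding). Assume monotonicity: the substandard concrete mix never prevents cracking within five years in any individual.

p₁ = P(outcome | exposed) = 488/748 = 0.65241
p₀ = P(outcome | unexposed) = 167/1313 = 0.12719
PN = (p₁ − p₀)/p₁ = (0.65241 − 0.12719) / 0.65241 ≈ 0.80505.
Attributable cases ≈ PN × (exposed cases) = 0.80505 × 488 ≈ 392.86.

about 393 cases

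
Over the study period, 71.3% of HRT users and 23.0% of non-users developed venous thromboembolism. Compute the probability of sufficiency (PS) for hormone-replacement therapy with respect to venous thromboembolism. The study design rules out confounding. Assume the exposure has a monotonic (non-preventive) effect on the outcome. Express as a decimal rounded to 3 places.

PS ≈ 0.627

p₁ = 0.713, p₀ = 0.23.
Under exogeneity and monotonicity, PS = (p₁ − p₀) / (1 − p₀).
PS = (0.713 − 0.23) / (1 − 0.23) = 0.483 / 0.77 ≈ 0.6273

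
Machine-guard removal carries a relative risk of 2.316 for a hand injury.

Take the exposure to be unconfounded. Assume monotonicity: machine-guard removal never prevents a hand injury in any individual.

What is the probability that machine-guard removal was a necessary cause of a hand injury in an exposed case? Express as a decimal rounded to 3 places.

PN ≈ 0.568

Under exogeneity and monotonicity, PN = (RR − 1) / RR = 1 − 1/RR.
PN = (2.316 − 1) / 2.316 = 1.316 / 2.316 ≈ 0.5682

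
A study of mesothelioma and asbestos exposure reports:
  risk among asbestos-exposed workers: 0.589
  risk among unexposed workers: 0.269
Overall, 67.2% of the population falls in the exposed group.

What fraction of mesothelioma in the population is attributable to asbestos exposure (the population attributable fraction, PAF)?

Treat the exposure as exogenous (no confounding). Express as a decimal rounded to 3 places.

Let p₁ = 0.589, p₀ = 0.269.
Overall risk P(Y=1) = π·p₁ + (1−π)·p₀ = 0.672×0.589 + 0.328×0.269 = 0.48404.
Under exogeneity, PAF = [P(Y=1) − p₀] / P(Y=1).
PAF = (0.48404 − 0.269) / 0.48404 ≈ 0.4443

PAF ≈ 0.444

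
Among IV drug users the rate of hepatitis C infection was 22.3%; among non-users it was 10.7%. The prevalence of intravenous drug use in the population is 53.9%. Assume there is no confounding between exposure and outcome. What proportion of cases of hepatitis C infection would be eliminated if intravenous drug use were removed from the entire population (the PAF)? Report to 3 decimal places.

p₁ = 0.223, p₀ = 0.107.
Overall risk P(Y=1) = π·p₁ + (1−π)·p₀ = 0.539×0.223 + 0.461×0.107 = 0.16952.
Under exogeneity, PAF = [P(Y=1) − p₀] / P(Y=1).
PAF = (0.16952 − 0.107) / 0.16952 ≈ 0.3688

PAF ≈ 0.369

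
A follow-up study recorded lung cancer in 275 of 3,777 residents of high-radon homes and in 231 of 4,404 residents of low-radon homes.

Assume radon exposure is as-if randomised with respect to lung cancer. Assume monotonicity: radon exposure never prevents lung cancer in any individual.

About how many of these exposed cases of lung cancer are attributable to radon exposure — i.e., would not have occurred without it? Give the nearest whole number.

about 77 cases

p₁ = P(outcome | exposed) = 275/3777 = 0.072809
p₀ = P(outcome | unexposed) = 231/4404 = 0.052452
PN = (p₁ − p₀)/p₁ = (0.072809 − 0.052452) / 0.072809 ≈ 0.27959.
Attributable cases ≈ PN × (exposed cases) = 0.27959 × 275 ≈ 76.89.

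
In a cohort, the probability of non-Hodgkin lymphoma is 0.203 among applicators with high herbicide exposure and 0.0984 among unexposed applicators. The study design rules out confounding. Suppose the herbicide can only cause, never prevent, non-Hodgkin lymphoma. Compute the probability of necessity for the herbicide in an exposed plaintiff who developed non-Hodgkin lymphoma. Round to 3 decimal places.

PN ≈ 0.515

Let p₁ = 0.203, p₀ = 0.0984.
Under exogeneity and monotonicity, PN = (p₁ − p₀) / p₁.
PN = (0.203 − 0.0984) / 0.203 = 0.1046 / 0.203 ≈ 0.5153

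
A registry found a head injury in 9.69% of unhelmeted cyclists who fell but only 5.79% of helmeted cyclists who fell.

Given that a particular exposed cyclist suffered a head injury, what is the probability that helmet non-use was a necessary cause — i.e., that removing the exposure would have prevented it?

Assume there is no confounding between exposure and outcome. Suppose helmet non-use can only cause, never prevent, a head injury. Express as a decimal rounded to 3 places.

PN ≈ 0.402

p₁ = 0.0969, p₀ = 0.0579.
Under exogeneity and monotonicity, PN = (p₁ − p₀) / p₁.
PN = (0.0969 − 0.0579) / 0.0969 = 0.039 / 0.0969 ≈ 0.4025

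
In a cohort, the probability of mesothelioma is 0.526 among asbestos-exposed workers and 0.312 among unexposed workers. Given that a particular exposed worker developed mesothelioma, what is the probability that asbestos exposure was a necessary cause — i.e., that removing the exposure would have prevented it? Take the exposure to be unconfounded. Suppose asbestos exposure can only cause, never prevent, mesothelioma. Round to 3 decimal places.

PN ≈ 0.407

Let p₁ = 0.526, p₀ = 0.312.
Under exogeneity and monotonicity, PN = (p₁ − p₀) / p₁.
PN = (0.526 − 0.312) / 0.526 = 0.214 / 0.526 ≈ 0.4068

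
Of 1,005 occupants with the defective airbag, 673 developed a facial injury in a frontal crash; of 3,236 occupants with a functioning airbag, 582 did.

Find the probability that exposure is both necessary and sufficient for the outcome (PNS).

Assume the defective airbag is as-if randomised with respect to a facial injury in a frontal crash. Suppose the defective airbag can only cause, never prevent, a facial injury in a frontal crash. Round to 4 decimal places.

PNS ≈ 0.4898

p₁ = P(outcome | exposed) = 673/1005 = 0.66965
p₀ = P(outcome | unexposed) = 582/3236 = 0.17985
Under exogeneity and monotonicity, PNS = p₁ − p₀.
PNS = 0.66965 − 0.17985 = 0.4898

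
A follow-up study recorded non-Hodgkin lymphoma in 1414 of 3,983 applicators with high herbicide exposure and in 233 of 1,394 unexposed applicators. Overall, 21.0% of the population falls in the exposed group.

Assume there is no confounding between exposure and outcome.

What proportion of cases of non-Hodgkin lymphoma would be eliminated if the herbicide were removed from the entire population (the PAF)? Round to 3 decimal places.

p₁ = P(outcome | exposed) = 1414/3983 = 0.35501
p₀ = P(outcome | unexposed) = 233/1394 = 0.16714
Overall risk P(Y=1) = π·p₁ + (1−π)·p₀ = 0.21×0.35501 + 0.79×0.16714 = 0.2066.
Under exogeneity, PAF = [P(Y=1) − p₀] / P(Y=1).
PAF = (0.2066 − 0.16714) / 0.2066 ≈ 0.1910

PAF ≈ 0.191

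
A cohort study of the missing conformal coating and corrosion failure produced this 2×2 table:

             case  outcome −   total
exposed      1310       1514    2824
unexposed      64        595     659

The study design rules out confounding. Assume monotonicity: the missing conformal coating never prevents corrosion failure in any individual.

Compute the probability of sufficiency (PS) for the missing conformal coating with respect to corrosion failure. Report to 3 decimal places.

PS ≈ 0.406

p₁ = P(outcome | exposed) = 1310/2824 = 0.46388
p₀ = P(outcome | unexposed) = 64/659 = 0.097117
Under exogeneity and monotonicity, PS = (p₁ − p₀) / (1 − p₀).
PS = (0.46388 − 0.097117) / (1 − 0.097117) = 0.36676 / 0.90288 ≈ 0.4062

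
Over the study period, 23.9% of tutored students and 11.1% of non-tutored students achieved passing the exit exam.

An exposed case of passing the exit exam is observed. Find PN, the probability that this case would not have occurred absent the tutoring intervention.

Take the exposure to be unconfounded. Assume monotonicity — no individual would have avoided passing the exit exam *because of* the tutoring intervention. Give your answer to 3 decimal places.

PN ≈ 0.536

p₁ = 0.239, p₀ = 0.111.
Under exogeneity and monotonicity, PN = (p₁ − p₀) / p₁.
PN = (0.239 − 0.111) / 0.239 = 0.128 / 0.239 ≈ 0.5356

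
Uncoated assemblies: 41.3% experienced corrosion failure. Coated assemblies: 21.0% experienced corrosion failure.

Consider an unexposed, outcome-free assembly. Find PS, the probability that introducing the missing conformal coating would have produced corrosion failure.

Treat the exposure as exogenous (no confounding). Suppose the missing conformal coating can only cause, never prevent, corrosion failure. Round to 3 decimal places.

PS ≈ 0.257

p₁ = 0.413, p₀ = 0.21.
Under exogeneity and monotonicity, PS = (p₁ − p₀) / (1 − p₀).
PS = (0.413 − 0.21) / (1 − 0.21) = 0.203 / 0.79 ≈ 0.2570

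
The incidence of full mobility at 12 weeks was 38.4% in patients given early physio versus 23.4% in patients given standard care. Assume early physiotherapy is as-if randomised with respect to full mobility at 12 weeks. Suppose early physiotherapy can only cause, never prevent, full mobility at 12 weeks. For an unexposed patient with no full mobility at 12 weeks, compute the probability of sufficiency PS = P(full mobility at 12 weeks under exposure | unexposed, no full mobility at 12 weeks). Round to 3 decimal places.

p₁ = 0.384, p₀ = 0.234.
Under exogeneity and monotonicity, PS = (p₁ − p₀) / (1 − p₀).
PS = (0.384 − 0.234) / (1 − 0.234) = 0.15 / 0.766 ≈ 0.1958

PS ≈ 0.196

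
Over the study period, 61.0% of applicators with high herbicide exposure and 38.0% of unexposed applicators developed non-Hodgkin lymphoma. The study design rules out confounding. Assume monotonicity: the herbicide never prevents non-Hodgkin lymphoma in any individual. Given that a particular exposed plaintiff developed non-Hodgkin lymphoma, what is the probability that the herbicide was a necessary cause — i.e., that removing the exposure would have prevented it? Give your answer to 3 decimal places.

PN ≈ 0.377

p₁ = 0.61, p₀ = 0.38.
Under exogeneity and monotonicity, PN = (p₁ − p₀) / p₁.
PN = (0.61 − 0.38) / 0.61 = 0.23 / 0.61 ≈ 0.3770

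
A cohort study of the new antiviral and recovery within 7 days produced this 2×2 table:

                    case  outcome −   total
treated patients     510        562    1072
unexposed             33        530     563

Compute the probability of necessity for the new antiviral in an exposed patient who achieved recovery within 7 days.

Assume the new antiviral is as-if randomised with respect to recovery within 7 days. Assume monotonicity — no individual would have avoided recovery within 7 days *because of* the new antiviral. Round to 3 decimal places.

p₁ = P(outcome | exposed) = 510/1072 = 0.47575
p₀ = P(outcome | unexposed) = 33/563 = 0.058615
Under exogeneity and monotonicity, PN = (p₁ − p₀) / p₁.
PN = (0.47575 − 0.058615) / 0.47575 = 0.41713 / 0.47575 ≈ 0.8768

PN ≈ 0.877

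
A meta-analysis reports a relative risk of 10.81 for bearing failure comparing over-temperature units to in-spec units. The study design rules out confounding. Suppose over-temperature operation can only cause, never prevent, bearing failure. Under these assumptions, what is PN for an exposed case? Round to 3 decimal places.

Under exogeneity and monotonicity, PN = (RR − 1) / RR = 1 − 1/RR.
PN = (10.81 − 1) / 10.81 = 9.81 / 10.81 ≈ 0.9075

PN ≈ 0.907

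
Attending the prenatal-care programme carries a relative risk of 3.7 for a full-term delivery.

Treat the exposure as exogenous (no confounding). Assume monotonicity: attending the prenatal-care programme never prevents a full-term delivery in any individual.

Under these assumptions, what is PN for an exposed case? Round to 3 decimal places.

PN ≈ 0.730

Under exogeneity and monotonicity, PN = (RR − 1) / RR = 1 − 1/RR.
PN = (3.7 − 1) / 3.7 = 2.7 / 3.7 ≈ 0.7297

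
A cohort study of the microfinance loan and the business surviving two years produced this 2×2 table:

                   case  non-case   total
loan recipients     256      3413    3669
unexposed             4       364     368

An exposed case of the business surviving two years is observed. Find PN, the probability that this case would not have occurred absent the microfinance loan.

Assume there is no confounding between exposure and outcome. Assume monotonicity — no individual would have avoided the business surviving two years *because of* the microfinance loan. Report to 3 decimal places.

PN ≈ 0.844

p₁ = P(outcome | exposed) = 256/3669 = 0.069774
p₀ = P(outcome | unexposed) = 4/368 = 0.01087
Under exogeneity and monotonicity, PN = (p₁ − p₀)/p₁.
PN = (0.069774 − 0.01087) / 0.069774 ≈ 0.8442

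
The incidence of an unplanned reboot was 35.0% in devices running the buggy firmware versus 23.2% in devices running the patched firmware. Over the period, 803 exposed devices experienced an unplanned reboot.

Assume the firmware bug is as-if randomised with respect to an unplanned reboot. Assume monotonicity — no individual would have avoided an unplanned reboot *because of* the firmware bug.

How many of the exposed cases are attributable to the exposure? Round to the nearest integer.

about 271 cases

p₁ = 0.35, p₀ = 0.232.
PN = (p₁ − p₀)/p₁ = (0.35 − 0.232) / 0.35 ≈ 0.33714.
Attributable cases ≈ PN × (exposed cases) = 0.33714 × 803 ≈ 270.73.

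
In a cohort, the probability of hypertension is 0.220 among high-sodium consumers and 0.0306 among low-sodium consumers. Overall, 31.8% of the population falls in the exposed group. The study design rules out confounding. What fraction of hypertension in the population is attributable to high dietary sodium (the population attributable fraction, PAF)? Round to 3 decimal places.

PAF ≈ 0.663

Let p₁ = 0.22, p₀ = 0.0306.
Overall risk P(Y=1) = π·p₁ + (1−π)·p₀ = 0.318×0.22 + 0.682×0.0306 = 0.090829.
Under exogeneity, PAF = [P(Y=1) − p₀] / P(Y=1).
PAF = (0.090829 − 0.0306) / 0.090829 ≈ 0.6631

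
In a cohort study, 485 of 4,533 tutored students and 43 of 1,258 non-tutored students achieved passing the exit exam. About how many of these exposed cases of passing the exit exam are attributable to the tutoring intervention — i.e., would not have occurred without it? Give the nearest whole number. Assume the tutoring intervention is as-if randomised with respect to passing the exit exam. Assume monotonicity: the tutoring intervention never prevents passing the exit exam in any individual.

about 330 cases

p₁ = P(outcome | exposed) = 485/4533 = 0.10699
p₀ = P(outcome | unexposed) = 43/1258 = 0.034181
PN = (p₁ − p₀)/p₁ = (0.10699 − 0.034181) / 0.10699 ≈ 0.68053.
Attributable cases ≈ PN × (exposed cases) = 0.68053 × 485 ≈ 330.06.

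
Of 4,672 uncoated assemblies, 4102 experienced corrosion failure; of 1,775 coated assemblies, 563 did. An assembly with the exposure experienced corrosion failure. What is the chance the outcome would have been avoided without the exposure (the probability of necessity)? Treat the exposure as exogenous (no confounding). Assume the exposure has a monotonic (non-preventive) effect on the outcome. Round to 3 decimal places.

p₁ = P(outcome | exposed) = 4102/4672 = 0.878
p₀ = P(outcome | unexposed) = 563/1775 = 0.31718
Under exogeneity and monotonicity, PN = (p₁ − p₀) / p₁.
PN = (0.878 − 0.31718) / 0.878 = 0.56081 / 0.878 ≈ 0.6387

PN ≈ 0.639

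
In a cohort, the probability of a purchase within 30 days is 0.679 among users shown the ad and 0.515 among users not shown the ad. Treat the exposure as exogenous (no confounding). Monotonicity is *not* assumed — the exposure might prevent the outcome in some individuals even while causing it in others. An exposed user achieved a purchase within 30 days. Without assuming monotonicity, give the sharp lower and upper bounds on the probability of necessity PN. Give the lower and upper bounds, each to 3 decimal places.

Let p₁ = 0.679, p₀ = 0.515.
Under exogeneity alone the bounds on PN are max{0,(p₁−p₀)/p₁} ≤ PN ≤ min{1,(1−p₀)/p₁}.
  lower = (p₁ − p₀)/p₁ = 0.164 / 0.679 ≈ 0.2415
  upper = min{1, (1 − p₀)/p₁} = 0.485 / 0.679 ≈ 0.7143

0.242 ≤ PN ≤ 0.714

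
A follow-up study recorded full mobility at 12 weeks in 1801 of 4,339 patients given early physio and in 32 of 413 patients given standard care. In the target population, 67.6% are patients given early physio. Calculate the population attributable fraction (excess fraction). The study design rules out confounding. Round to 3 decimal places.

PAF ≈ 0.747

p₁ = P(outcome | exposed) = 1801/4339 = 0.41507
p₀ = P(outcome | unexposed) = 32/413 = 0.077482
Overall risk P(Y=1) = π·p₁ + (1−π)·p₀ = 0.676×0.41507 + 0.324×0.077482 = 0.30569.
Under exogeneity, PAF = [P(Y=1) − p₀] / P(Y=1).
PAF = (0.30569 − 0.077482) / 0.30569 ≈ 0.7465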